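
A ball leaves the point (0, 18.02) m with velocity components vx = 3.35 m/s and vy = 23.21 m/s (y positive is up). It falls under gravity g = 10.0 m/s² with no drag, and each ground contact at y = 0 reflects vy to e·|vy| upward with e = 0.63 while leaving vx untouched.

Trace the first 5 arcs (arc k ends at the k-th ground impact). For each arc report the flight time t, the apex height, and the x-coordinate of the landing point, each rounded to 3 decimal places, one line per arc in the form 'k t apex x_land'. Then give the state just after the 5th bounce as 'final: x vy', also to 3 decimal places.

1 5.320 44.955 17.820
2 3.778 17.843 30.477
3 2.380 7.082 38.451
4 1.500 2.811 43.474
5 0.945 1.116 46.639
final: 46.639 2.976

Arc 1: start y=18.020, vy=23.210 → t=5.320, apex=44.955, x_land=17.820, impact vy=-29.985
  bounce: vy ← 0.63·29.985 = 18.891
Arc 2: start y=0.000, vy=18.891 → t=3.778, apex=17.843, x_land=30.477, impact vy=-18.891
  bounce: vy ← 0.63·18.891 = 11.901
Arc 3: start y=0.000, vy=11.901 → t=2.380, apex=7.082, x_land=38.451, impact vy=-11.901
  bounce: vy ← 0.63·11.901 = 7.498
Arc 4: start y=0.000, vy=7.498 → t=1.500, apex=2.811, x_land=43.474, impact vy=-7.498
  bounce: vy ← 0.63·7.498 = 4.724
Arc 5: start y=0.000, vy=4.724 → t=0.945, apex=1.116, x_land=46.639, impact vy=-4.724
  bounce: vy ← 0.63·4.724 = 2.976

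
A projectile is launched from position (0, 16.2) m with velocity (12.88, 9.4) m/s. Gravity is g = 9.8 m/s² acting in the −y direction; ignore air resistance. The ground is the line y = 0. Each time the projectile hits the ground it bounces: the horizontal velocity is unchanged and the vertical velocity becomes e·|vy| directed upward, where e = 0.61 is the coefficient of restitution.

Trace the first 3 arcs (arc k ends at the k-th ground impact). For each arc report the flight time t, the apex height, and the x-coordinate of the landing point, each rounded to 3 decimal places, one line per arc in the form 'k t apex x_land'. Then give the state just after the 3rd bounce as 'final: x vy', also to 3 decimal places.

1 3.015 20.708 38.832
2 2.508 7.706 71.136
3 1.530 2.867 90.841
final: 90.841 4.573

Arc 1: start y=16.200, vy=9.400 → t=3.015, apex=20.708, x_land=38.832, impact vy=-20.146
  bounce: vy ← 0.61·20.146 = 12.289
Arc 2: start y=0.000, vy=12.289 → t=2.508, apex=7.706, x_land=71.136, impact vy=-12.289
  bounce: vy ← 0.61·12.289 = 7.496
Arc 3: start y=0.000, vy=7.496 → t=1.530, apex=2.867, x_land=90.841, impact vy=-7.496
  bounce: vy ← 0.61·7.496 = 4.573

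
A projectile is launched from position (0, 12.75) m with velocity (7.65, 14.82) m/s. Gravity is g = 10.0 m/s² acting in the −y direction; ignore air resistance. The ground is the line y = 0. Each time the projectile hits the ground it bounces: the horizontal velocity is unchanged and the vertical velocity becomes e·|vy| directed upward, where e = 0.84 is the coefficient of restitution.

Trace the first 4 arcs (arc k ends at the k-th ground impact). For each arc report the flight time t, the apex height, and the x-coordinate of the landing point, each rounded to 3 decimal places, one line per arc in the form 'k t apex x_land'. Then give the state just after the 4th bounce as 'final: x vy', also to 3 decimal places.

Arc 1: start y=12.750, vy=14.820 → t=3.661, apex=23.732, x_land=28.004, impact vy=-21.786
  bounce: vy ← 0.84·21.786 = 18.300
Arc 2: start y=0.000, vy=18.300 → t=3.660, apex=16.745, x_land=56.003, impact vy=-18.300
  bounce: vy ← 0.84·18.300 = 15.372
Arc 3: start y=0.000, vy=15.372 → t=3.074, apex=11.815, x_land=79.523, impact vy=-15.372
  bounce: vy ← 0.84·15.372 = 12.913
Arc 4: start y=0.000, vy=12.913 → t=2.583, apex=8.337, x_land=99.279, impact vy=-12.913
  bounce: vy ← 0.84·12.913 = 10.847

1 3.661 23.732 28.004
2 3.660 16.745 56.003
3 3.074 11.815 79.523
4 2.583 8.337 99.279
final: 99.279 10.847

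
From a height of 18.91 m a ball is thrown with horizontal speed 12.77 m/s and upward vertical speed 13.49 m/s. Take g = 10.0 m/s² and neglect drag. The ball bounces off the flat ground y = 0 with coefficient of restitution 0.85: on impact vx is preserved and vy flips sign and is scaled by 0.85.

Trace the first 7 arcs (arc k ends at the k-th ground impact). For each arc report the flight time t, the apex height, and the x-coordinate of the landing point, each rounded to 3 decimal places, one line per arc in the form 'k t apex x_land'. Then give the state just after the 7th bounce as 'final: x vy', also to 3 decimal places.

1 3.716 28.009 47.451
2 4.024 20.237 98.832
3 3.420 14.621 142.506
4 2.907 10.564 179.629
5 2.471 7.632 211.183
6 2.100 5.514 238.005
7 1.785 3.984 260.803
final: 260.803 7.587

Arc 1: start y=18.910, vy=13.490 → t=3.716, apex=28.009, x_land=47.451, impact vy=-23.668
  bounce: vy ← 0.85·23.668 = 20.118
Arc 2: start y=0.000, vy=20.118 → t=4.024, apex=20.237, x_land=98.832, impact vy=-20.118
  bounce: vy ← 0.85·20.118 = 17.100
Arc 3: start y=0.000, vy=17.100 → t=3.420, apex=14.621, x_land=142.506, impact vy=-17.100
  bounce: vy ← 0.85·17.100 = 14.535
Arc 4: start y=0.000, vy=14.535 → t=2.907, apex=10.564, x_land=179.629, impact vy=-14.535
  bounce: vy ← 0.85·14.535 = 12.355
Arc 5: start y=0.000, vy=12.355 → t=2.471, apex=7.632, x_land=211.183, impact vy=-12.355
  bounce: vy ← 0.85·12.355 = 10.502
Arc 6: start y=0.000, vy=10.502 → t=2.100, apex=5.514, x_land=238.005, impact vy=-10.502
  bounce: vy ← 0.85·10.502 = 8.926
Arc 7: start y=0.000, vy=8.926 → t=1.785, apex=3.984, x_land=260.803, impact vy=-8.926
  bounce: vy ← 0.85·8.926 = 7.587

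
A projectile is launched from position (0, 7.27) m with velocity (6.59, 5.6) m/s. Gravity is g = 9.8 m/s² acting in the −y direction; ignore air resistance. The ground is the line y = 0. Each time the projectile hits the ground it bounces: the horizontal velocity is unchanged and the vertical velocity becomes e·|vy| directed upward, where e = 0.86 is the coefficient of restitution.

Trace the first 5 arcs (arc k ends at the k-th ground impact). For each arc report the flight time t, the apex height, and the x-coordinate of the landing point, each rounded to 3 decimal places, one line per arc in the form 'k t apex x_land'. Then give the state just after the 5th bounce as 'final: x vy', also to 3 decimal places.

Arc 1: start y=7.270, vy=5.600 → t=1.917, apex=8.870, x_land=12.632, impact vy=-13.185
  bounce: vy ← 0.86·13.185 = 11.339
Arc 2: start y=0.000, vy=11.339 → t=2.314, apex=6.560, x_land=27.882, impact vy=-11.339
  bounce: vy ← 0.86·11.339 = 9.752
Arc 3: start y=0.000, vy=9.752 → t=1.990, apex=4.852, x_land=40.998, impact vy=-9.752
  bounce: vy ← 0.86·9.752 = 8.387
Arc 4: start y=0.000, vy=8.387 → t=1.712, apex=3.589, x_land=52.277, impact vy=-8.387
  bounce: vy ← 0.86·8.387 = 7.212
Arc 5: start y=0.000, vy=7.212 → t=1.472, apex=2.654, x_land=61.977, impact vy=-7.212
  bounce: vy ← 0.86·7.212 = 6.203

1 1.917 8.870 12.632
2 2.314 6.560 27.882
3 1.990 4.852 40.998
4 1.712 3.589 52.277
5 1.472 2.654 61.977
final: 61.977 6.203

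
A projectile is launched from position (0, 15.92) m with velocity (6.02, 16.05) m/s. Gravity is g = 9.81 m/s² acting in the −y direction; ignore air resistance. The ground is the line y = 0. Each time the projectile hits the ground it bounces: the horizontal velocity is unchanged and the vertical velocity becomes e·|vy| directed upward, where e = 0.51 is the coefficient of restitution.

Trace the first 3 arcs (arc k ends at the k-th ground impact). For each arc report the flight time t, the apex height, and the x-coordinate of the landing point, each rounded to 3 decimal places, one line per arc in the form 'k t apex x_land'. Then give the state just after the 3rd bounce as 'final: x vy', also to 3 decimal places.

Arc 1: start y=15.920, vy=16.050 → t=4.070, apex=29.050, x_land=24.500, impact vy=-23.874
  bounce: vy ← 0.51·23.874 = 12.176
Arc 2: start y=0.000, vy=12.176 → t=2.482, apex=7.556, x_land=39.443, impact vy=-12.176
  bounce: vy ← 0.51·12.176 = 6.210
Arc 3: start y=0.000, vy=6.210 → t=1.266, apex=1.965, x_land=47.064, impact vy=-6.210
  bounce: vy ← 0.51·6.210 = 3.167

1 4.070 29.050 24.500
2 2.482 7.556 39.443
3 1.266 1.965 47.064
final: 47.064 3.167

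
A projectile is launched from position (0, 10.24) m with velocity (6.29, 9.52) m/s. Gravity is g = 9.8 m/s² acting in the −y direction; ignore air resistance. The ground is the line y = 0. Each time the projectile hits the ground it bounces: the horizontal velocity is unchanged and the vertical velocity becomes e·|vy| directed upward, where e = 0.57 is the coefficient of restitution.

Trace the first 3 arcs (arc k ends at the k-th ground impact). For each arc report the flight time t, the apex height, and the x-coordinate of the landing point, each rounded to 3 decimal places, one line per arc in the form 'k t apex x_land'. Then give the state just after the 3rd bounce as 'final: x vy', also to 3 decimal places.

1 2.713 14.864 17.065
2 1.986 4.829 29.554
3 1.132 1.569 36.673
final: 36.673 3.161

Arc 1: start y=10.240, vy=9.520 → t=2.713, apex=14.864, x_land=17.065, impact vy=-17.069
  bounce: vy ← 0.57·17.069 = 9.729
Arc 2: start y=0.000, vy=9.729 → t=1.986, apex=4.829, x_land=29.554, impact vy=-9.729
  bounce: vy ← 0.57·9.729 = 5.546
Arc 3: start y=0.000, vy=5.546 → t=1.132, apex=1.569, x_land=36.673, impact vy=-5.546
  bounce: vy ← 0.57·5.546 = 3.161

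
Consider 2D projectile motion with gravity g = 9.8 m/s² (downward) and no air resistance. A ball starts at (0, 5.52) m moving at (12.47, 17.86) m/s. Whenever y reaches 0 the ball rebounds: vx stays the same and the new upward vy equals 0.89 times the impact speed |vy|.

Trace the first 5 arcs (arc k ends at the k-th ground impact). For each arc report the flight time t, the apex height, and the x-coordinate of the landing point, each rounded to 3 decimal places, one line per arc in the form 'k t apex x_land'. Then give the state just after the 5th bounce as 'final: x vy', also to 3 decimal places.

Arc 1: start y=5.520, vy=17.860 → t=3.931, apex=21.794, x_land=49.025, impact vy=-20.668
  bounce: vy ← 0.89·20.668 = 18.395
Arc 2: start y=0.000, vy=18.395 → t=3.754, apex=17.263, x_land=95.838, impact vy=-18.395
  bounce: vy ← 0.89·18.395 = 16.371
Arc 3: start y=0.000, vy=16.371 → t=3.341, apex=13.674, x_land=137.501, impact vy=-16.371
  bounce: vy ← 0.89·16.371 = 14.570
Arc 4: start y=0.000, vy=14.570 → t=2.974, apex=10.831, x_land=174.581, impact vy=-14.570
  bounce: vy ← 0.89·14.570 = 12.968
Arc 5: start y=0.000, vy=12.968 → t=2.646, apex=8.580, x_land=207.582, impact vy=-12.968
  bounce: vy ← 0.89·12.968 = 11.541

1 3.931 21.794 49.025
2 3.754 17.263 95.838
3 3.341 13.674 137.501
4 2.974 10.831 174.581
5 2.646 8.580 207.582
final: 207.582 11.541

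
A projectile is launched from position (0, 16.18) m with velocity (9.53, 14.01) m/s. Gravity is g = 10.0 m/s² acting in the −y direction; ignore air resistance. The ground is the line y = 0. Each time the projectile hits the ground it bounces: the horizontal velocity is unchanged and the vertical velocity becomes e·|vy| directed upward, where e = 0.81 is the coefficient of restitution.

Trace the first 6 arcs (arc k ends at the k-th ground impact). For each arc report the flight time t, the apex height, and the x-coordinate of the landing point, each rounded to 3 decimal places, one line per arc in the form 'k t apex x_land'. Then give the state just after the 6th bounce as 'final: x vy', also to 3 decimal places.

Arc 1: start y=16.180, vy=14.010 → t=3.681, apex=25.994, x_land=35.081, impact vy=-22.801
  bounce: vy ← 0.81·22.801 = 18.469
Arc 2: start y=0.000, vy=18.469 → t=3.694, apex=17.055, x_land=70.282, impact vy=-18.469
  bounce: vy ← 0.81·18.469 = 14.960
Arc 3: start y=0.000, vy=14.960 → t=2.992, apex=11.190, x_land=98.795, impact vy=-14.960
  bounce: vy ← 0.81·14.960 = 12.117
Arc 4: start y=0.000, vy=12.117 → t=2.423, apex=7.341, x_land=121.891, impact vy=-12.117
  bounce: vy ← 0.81·12.117 = 9.815
Arc 5: start y=0.000, vy=9.815 → t=1.963, apex=4.817, x_land=140.598, impact vy=-9.815
  bounce: vy ← 0.81·9.815 = 7.950
Arc 6: start y=0.000, vy=7.950 → t=1.590, apex=3.160, x_land=155.751, impact vy=-7.950
  bounce: vy ← 0.81·7.950 = 6.440

1 3.681 25.994 35.081
2 3.694 17.055 70.282
3 2.992 11.190 98.795
4 2.423 7.341 121.891
5 1.963 4.817 140.598
6 1.590 3.160 155.751
final: 155.751 6.440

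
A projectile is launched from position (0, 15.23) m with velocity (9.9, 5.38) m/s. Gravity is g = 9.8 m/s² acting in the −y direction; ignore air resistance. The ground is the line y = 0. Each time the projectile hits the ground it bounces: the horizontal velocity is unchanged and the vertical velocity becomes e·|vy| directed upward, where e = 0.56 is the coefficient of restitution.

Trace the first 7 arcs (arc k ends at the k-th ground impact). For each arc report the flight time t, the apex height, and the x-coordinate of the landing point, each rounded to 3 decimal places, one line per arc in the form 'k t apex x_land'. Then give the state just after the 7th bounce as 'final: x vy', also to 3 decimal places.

Arc 1: start y=15.230, vy=5.380 → t=2.395, apex=16.707, x_land=23.715, impact vy=-18.096
  bounce: vy ← 0.56·18.096 = 10.134
Arc 2: start y=0.000, vy=10.134 → t=2.068, apex=5.239, x_land=44.189, impact vy=-10.134
  bounce: vy ← 0.56·10.134 = 5.675
Arc 3: start y=0.000, vy=5.675 → t=1.158, apex=1.643, x_land=55.655, impact vy=-5.675
  bounce: vy ← 0.56·5.675 = 3.178
Arc 4: start y=0.000, vy=3.178 → t=0.649, apex=0.515, x_land=62.075, impact vy=-3.178
  bounce: vy ← 0.56·3.178 = 1.780
Arc 5: start y=0.000, vy=1.780 → t=0.363, apex=0.162, x_land=65.671, impact vy=-1.780
  bounce: vy ← 0.56·1.780 = 0.997
Arc 6: start y=0.000, vy=0.997 → t=0.203, apex=0.051, x_land=67.684, impact vy=-0.997
  bounce: vy ← 0.56·0.997 = 0.558
Arc 7: start y=0.000, vy=0.558 → t=0.114, apex=0.016, x_land=68.812, impact vy=-0.558
  bounce: vy ← 0.56·0.558 = 0.313

1 2.395 16.707 23.715
2 2.068 5.239 44.189
3 1.158 1.643 55.655
4 0.649 0.515 62.075
5 0.363 0.162 65.671
6 0.203 0.051 67.684
7 0.114 0.016 68.812
final: 68.812 0.313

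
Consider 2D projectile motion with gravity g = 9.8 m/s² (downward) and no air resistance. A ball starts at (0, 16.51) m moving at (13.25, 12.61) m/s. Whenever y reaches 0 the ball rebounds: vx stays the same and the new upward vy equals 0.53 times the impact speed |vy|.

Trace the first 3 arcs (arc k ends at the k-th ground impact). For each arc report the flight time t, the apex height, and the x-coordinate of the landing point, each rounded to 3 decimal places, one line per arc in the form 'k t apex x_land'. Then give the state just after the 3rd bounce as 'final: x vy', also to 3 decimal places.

Arc 1: start y=16.510, vy=12.610 → t=3.528, apex=24.623, x_land=46.751, impact vy=-21.968
  bounce: vy ← 0.53·21.968 = 11.643
Arc 2: start y=0.000, vy=11.643 → t=2.376, apex=6.917, x_land=78.236, impact vy=-11.643
  bounce: vy ← 0.53·11.643 = 6.171
Arc 3: start y=0.000, vy=6.171 → t=1.259, apex=1.943, x_land=94.922, impact vy=-6.171
  bounce: vy ← 0.53·6.171 = 3.271

1 3.528 24.623 46.751
2 2.376 6.917 78.236
3 1.259 1.943 94.922
final: 94.922 3.271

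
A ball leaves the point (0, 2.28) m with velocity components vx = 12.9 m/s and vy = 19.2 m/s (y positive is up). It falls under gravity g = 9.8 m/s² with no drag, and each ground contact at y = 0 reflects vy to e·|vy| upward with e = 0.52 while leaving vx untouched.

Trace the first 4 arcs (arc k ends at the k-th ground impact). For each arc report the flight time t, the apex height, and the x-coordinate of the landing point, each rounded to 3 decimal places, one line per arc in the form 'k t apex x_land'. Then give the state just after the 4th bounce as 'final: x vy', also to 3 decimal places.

Arc 1: start y=2.280, vy=19.200 → t=4.034, apex=21.088, x_land=52.035, impact vy=-20.330
  bounce: vy ← 0.52·20.330 = 10.572
Arc 2: start y=0.000, vy=10.572 → t=2.158, apex=5.702, x_land=79.867, impact vy=-10.572
  bounce: vy ← 0.52·10.572 = 5.497
Arc 3: start y=0.000, vy=5.497 → t=1.122, apex=1.542, x_land=94.340, impact vy=-5.497
  bounce: vy ← 0.52·5.497 = 2.859
Arc 4: start y=0.000, vy=2.859 → t=0.583, apex=0.417, x_land=101.865, impact vy=-2.859
  bounce: vy ← 0.52·2.859 = 1.486

1 4.034 21.088 52.035
2 2.158 5.702 79.867
3 1.122 1.542 94.340
4 0.583 0.417 101.865
final: 101.865 1.486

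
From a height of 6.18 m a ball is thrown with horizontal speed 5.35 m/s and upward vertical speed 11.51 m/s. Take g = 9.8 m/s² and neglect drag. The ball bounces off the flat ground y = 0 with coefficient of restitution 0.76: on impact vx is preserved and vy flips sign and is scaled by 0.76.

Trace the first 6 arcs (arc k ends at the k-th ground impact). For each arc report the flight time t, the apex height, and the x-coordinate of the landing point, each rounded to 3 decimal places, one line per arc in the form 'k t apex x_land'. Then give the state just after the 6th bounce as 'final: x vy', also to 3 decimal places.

Arc 1: start y=6.180, vy=11.510 → t=2.799, apex=12.939, x_land=14.977, impact vy=-15.925
  bounce: vy ← 0.76·15.925 = 12.103
Arc 2: start y=0.000, vy=12.103 → t=2.470, apex=7.474, x_land=28.192, impact vy=-12.103
  bounce: vy ← 0.76·12.103 = 9.198
Arc 3: start y=0.000, vy=9.198 → t=1.877, apex=4.317, x_land=38.235, impact vy=-9.198
  bounce: vy ← 0.76·9.198 = 6.991
Arc 4: start y=0.000, vy=6.991 → t=1.427, apex=2.493, x_land=45.868, impact vy=-6.991
  bounce: vy ← 0.76·6.991 = 5.313
Arc 5: start y=0.000, vy=5.313 → t=1.084, apex=1.440, x_land=51.669, impact vy=-5.313
  bounce: vy ← 0.76·5.313 = 4.038
Arc 6: start y=0.000, vy=4.038 → t=0.824, apex=0.832, x_land=56.077, impact vy=-4.038
  bounce: vy ← 0.76·4.038 = 3.069

1 2.799 12.939 14.977
2 2.470 7.474 28.192
3 1.877 4.317 38.235
4 1.427 2.493 45.868
5 1.084 1.440 51.669
6 0.824 0.832 56.077
final: 56.077 3.069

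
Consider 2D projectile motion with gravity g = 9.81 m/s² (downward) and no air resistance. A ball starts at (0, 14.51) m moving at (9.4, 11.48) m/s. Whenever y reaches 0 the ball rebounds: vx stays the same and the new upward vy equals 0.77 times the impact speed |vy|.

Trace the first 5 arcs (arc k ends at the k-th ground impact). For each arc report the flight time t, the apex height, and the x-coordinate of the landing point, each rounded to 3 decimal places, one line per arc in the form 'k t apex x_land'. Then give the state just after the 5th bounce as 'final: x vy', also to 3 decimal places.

Arc 1: start y=14.510, vy=11.480 → t=3.251, apex=21.227, x_land=30.555, impact vy=-20.408
  bounce: vy ← 0.77·20.408 = 15.714
Arc 2: start y=0.000, vy=15.714 → t=3.204, apex=12.586, x_land=60.669, impact vy=-15.714
  bounce: vy ← 0.77·15.714 = 12.100
Arc 3: start y=0.000, vy=12.100 → t=2.467, apex=7.462, x_land=83.858, impact vy=-12.100
  bounce: vy ← 0.77·12.100 = 9.317
Arc 4: start y=0.000, vy=9.317 → t=1.899, apex=4.424, x_land=101.712, impact vy=-9.317
  bounce: vy ← 0.77·9.317 = 7.174
Arc 5: start y=0.000, vy=7.174 → t=1.463, apex=2.623, x_land=115.461, impact vy=-7.174
  bounce: vy ← 0.77·7.174 = 5.524

1 3.251 21.227 30.555
2 3.204 12.586 60.669
3 2.467 7.462 83.858
4 1.899 4.424 101.712
5 1.463 2.623 115.461
final: 115.461 5.524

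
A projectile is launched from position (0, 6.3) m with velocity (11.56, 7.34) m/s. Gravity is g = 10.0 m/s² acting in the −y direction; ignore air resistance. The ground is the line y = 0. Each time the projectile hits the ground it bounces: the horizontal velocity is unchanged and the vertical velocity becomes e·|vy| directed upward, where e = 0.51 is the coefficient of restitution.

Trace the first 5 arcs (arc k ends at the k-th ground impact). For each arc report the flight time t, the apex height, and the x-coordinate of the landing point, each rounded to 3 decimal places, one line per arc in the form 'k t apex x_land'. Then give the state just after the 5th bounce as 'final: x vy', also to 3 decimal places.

Arc 1: start y=6.300, vy=7.340 → t=2.075, apex=8.994, x_land=23.989, impact vy=-13.412
  bounce: vy ← 0.51·13.412 = 6.840
Arc 2: start y=0.000, vy=6.840 → t=1.368, apex=2.339, x_land=39.803, impact vy=-6.840
  bounce: vy ← 0.51·6.840 = 3.488
Arc 3: start y=0.000, vy=3.488 → t=0.698, apex=0.608, x_land=47.868, impact vy=-3.488
  bounce: vy ← 0.51·3.488 = 1.779
Arc 4: start y=0.000, vy=1.779 → t=0.356, apex=0.158, x_land=51.982, impact vy=-1.779
  bounce: vy ← 0.51·1.779 = 0.907
Arc 5: start y=0.000, vy=0.907 → t=0.181, apex=0.041, x_land=54.079, impact vy=-0.907
  bounce: vy ← 0.51·0.907 = 0.463

1 2.075 8.994 23.989
2 1.368 2.339 39.803
3 0.698 0.608 47.868
4 0.356 0.158 51.982
5 0.181 0.041 54.079
final: 54.079 0.463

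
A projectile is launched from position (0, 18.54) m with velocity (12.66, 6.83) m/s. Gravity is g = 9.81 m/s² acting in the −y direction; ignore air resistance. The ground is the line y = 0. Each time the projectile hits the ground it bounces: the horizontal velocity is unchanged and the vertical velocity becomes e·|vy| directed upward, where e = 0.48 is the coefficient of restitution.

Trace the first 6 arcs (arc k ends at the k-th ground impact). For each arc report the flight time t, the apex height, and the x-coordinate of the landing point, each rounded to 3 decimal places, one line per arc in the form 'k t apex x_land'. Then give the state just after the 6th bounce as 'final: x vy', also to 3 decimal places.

Arc 1: start y=18.540, vy=6.830 → t=2.761, apex=20.918, x_land=34.958, impact vy=-20.258
  bounce: vy ← 0.48·20.258 = 9.724
Arc 2: start y=0.000, vy=9.724 → t=1.982, apex=4.819, x_land=60.056, impact vy=-9.724
  bounce: vy ← 0.48·9.724 = 4.668
Arc 3: start y=0.000, vy=4.668 → t=0.952, apex=1.110, x_land=72.103, impact vy=-4.668
  bounce: vy ← 0.48·4.668 = 2.240
Arc 4: start y=0.000, vy=2.240 → t=0.457, apex=0.256, x_land=77.886, impact vy=-2.240
  bounce: vy ← 0.48·2.240 = 1.075
Arc 5: start y=0.000, vy=1.075 → t=0.219, apex=0.059, x_land=80.662, impact vy=-1.075
  bounce: vy ← 0.48·1.075 = 0.516
Arc 6: start y=0.000, vy=0.516 → t=0.105, apex=0.014, x_land=81.994, impact vy=-0.516
  bounce: vy ← 0.48·0.516 = 0.248

1 2.761 20.918 34.958
2 1.982 4.819 60.056
3 0.952 1.110 72.103
4 0.457 0.256 77.886
5 0.219 0.059 80.662
6 0.105 0.014 81.994
final: 81.994 0.248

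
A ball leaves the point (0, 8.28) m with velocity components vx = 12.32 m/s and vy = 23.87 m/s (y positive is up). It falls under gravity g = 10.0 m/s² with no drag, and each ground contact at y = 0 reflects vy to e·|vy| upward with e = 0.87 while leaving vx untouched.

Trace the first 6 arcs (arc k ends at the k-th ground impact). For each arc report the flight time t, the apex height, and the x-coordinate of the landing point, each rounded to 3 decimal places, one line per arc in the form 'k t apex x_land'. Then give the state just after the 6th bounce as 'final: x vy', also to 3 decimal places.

1 5.099 36.769 62.817
2 4.719 27.830 120.949
3 4.105 21.065 171.524
4 3.571 15.944 215.524
5 3.107 12.068 253.804
6 2.703 9.134 287.108
final: 287.108 11.759

Arc 1: start y=8.280, vy=23.870 → t=5.099, apex=36.769, x_land=62.817, impact vy=-27.118
  bounce: vy ← 0.87·27.118 = 23.593
Arc 2: start y=0.000, vy=23.593 → t=4.719, apex=27.830, x_land=120.949, impact vy=-23.593
  bounce: vy ← 0.87·23.593 = 20.525
Arc 3: start y=0.000, vy=20.525 → t=4.105, apex=21.065, x_land=171.524, impact vy=-20.525
  bounce: vy ← 0.87·20.525 = 17.857
Arc 4: start y=0.000, vy=17.857 → t=3.571, apex=15.944, x_land=215.524, impact vy=-17.857
  bounce: vy ← 0.87·17.857 = 15.536
Arc 5: start y=0.000, vy=15.536 → t=3.107, apex=12.068, x_land=253.804, impact vy=-15.536
  bounce: vy ← 0.87·15.536 = 13.516
Arc 6: start y=0.000, vy=13.516 → t=2.703, apex=9.134, x_land=287.108, impact vy=-13.516
  bounce: vy ← 0.87·13.516 = 11.759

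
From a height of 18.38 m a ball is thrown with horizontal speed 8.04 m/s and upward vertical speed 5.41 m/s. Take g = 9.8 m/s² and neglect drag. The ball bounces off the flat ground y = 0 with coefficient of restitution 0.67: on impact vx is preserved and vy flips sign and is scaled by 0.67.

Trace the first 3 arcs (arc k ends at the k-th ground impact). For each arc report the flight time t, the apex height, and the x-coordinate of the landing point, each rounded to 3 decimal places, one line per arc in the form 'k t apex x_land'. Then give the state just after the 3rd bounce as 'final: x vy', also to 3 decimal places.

1 2.566 19.873 20.630
2 2.699 8.921 42.327
3 1.808 4.005 56.864
final: 56.864 5.936

Arc 1: start y=18.380, vy=5.410 → t=2.566, apex=19.873, x_land=20.630, impact vy=-19.736
  bounce: vy ← 0.67·19.736 = 13.223
Arc 2: start y=0.000, vy=13.223 → t=2.699, apex=8.921, x_land=42.327, impact vy=-13.223
  bounce: vy ← 0.67·13.223 = 8.860
Arc 3: start y=0.000, vy=8.860 → t=1.808, apex=4.005, x_land=56.864, impact vy=-8.860
  bounce: vy ← 0.67·8.860 = 5.936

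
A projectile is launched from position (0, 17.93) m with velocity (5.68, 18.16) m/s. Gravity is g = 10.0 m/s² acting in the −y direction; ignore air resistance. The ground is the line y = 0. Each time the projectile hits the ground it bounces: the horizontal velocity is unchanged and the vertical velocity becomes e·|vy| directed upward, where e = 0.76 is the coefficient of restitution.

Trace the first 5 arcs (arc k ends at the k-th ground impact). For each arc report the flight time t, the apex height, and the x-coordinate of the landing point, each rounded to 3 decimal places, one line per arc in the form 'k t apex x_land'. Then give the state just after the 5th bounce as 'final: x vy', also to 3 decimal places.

1 4.440 34.419 25.218
2 3.988 19.881 47.870
3 3.031 11.483 65.085
4 2.303 6.633 78.169
5 1.751 3.831 88.113
final: 88.113 6.652

Arc 1: start y=17.930, vy=18.160 → t=4.440, apex=34.419, x_land=25.218, impact vy=-26.237
  bounce: vy ← 0.76·26.237 = 19.940
Arc 2: start y=0.000, vy=19.940 → t=3.988, apex=19.881, x_land=47.870, impact vy=-19.940
  bounce: vy ← 0.76·19.940 = 15.155
Arc 3: start y=0.000, vy=15.155 → t=3.031, apex=11.483, x_land=65.085, impact vy=-15.155
  bounce: vy ← 0.76·15.155 = 11.517
Arc 4: start y=0.000, vy=11.517 → t=2.303, apex=6.633, x_land=78.169, impact vy=-11.517
  bounce: vy ← 0.76·11.517 = 8.753
Arc 5: start y=0.000, vy=8.753 → t=1.751, apex=3.831, x_land=88.113, impact vy=-8.753
  bounce: vy ← 0.76·8.753 = 6.652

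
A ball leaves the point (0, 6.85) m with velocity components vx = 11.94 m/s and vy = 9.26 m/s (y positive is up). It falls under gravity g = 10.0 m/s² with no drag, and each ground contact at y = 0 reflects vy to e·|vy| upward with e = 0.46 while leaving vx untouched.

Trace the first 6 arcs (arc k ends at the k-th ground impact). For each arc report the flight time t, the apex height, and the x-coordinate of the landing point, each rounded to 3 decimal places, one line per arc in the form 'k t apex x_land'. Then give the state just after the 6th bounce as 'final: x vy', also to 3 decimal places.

Arc 1: start y=6.850, vy=9.260 → t=2.418, apex=11.137, x_land=28.877, impact vy=-14.925
  bounce: vy ← 0.46·14.925 = 6.865
Arc 2: start y=0.000, vy=6.865 → t=1.373, apex=2.357, x_land=45.271, impact vy=-6.865
  bounce: vy ← 0.46·6.865 = 3.158
Arc 3: start y=0.000, vy=3.158 → t=0.632, apex=0.499, x_land=52.813, impact vy=-3.158
  bounce: vy ← 0.46·3.158 = 1.453
Arc 4: start y=0.000, vy=1.453 → t=0.291, apex=0.106, x_land=56.282, impact vy=-1.453
  bounce: vy ← 0.46·1.453 = 0.668
Arc 5: start y=0.000, vy=0.668 → t=0.134, apex=0.022, x_land=57.877, impact vy=-0.668
  bounce: vy ← 0.46·0.668 = 0.307
Arc 6: start y=0.000, vy=0.307 → t=0.061, apex=0.005, x_land=58.611, impact vy=-0.307
  bounce: vy ← 0.46·0.307 = 0.141

1 2.418 11.137 28.877
2 1.373 2.357 45.271
3 0.632 0.499 52.813
4 0.291 0.106 56.282
5 0.134 0.022 57.877
6 0.061 0.005 58.611
final: 58.611 0.141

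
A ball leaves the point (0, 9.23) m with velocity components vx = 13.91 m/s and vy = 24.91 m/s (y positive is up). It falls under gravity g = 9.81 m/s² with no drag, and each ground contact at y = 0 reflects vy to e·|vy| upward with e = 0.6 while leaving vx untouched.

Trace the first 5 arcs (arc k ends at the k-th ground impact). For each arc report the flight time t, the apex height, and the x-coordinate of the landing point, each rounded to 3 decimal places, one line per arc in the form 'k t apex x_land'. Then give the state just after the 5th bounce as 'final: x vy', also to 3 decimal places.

Arc 1: start y=9.230, vy=24.910 → t=5.425, apex=40.856, x_land=75.466, impact vy=-28.313
  bounce: vy ← 0.6·28.313 = 16.988
Arc 2: start y=0.000, vy=16.988 → t=3.463, apex=14.708, x_land=123.641, impact vy=-16.988
  bounce: vy ← 0.6·16.988 = 10.193
Arc 3: start y=0.000, vy=10.193 → t=2.078, apex=5.295, x_land=152.546, impact vy=-10.193
  bounce: vy ← 0.6·10.193 = 6.116
Arc 4: start y=0.000, vy=6.116 → t=1.247, apex=1.906, x_land=169.889, impact vy=-6.116
  bounce: vy ← 0.6·6.116 = 3.669
Arc 5: start y=0.000, vy=3.669 → t=0.748, apex=0.686, x_land=180.294, impact vy=-3.669
  bounce: vy ← 0.6·3.669 = 2.202

1 5.425 40.856 75.466
2 3.463 14.708 123.641
3 2.078 5.295 152.546
4 1.247 1.906 169.889
5 0.748 0.686 180.294
final: 180.294 2.202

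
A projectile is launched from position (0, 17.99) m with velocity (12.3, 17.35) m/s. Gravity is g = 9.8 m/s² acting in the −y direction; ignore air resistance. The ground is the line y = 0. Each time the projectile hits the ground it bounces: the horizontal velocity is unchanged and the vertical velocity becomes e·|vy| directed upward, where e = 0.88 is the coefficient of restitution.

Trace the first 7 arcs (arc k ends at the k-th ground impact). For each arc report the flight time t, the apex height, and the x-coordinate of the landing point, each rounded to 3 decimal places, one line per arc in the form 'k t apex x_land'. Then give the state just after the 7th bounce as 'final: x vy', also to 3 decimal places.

1 4.379 33.348 53.864
2 4.591 25.825 110.339
3 4.040 19.999 160.037
4 3.556 15.487 203.771
5 3.129 11.993 242.258
6 2.753 9.288 276.125
7 2.423 7.192 305.929
final: 305.929 10.448

Arc 1: start y=17.990, vy=17.350 → t=4.379, apex=33.348, x_land=53.864, impact vy=-25.566
  bounce: vy ← 0.88·25.566 = 22.498
Arc 2: start y=0.000, vy=22.498 → t=4.591, apex=25.825, x_land=110.339, impact vy=-22.498
  bounce: vy ← 0.88·22.498 = 19.798
Arc 3: start y=0.000, vy=19.798 → t=4.040, apex=19.999, x_land=160.037, impact vy=-19.798
  bounce: vy ← 0.88·19.798 = 17.423
Arc 4: start y=0.000, vy=17.423 → t=3.556, apex=15.487, x_land=203.771, impact vy=-17.423
  bounce: vy ← 0.88·17.423 = 15.332
Arc 5: start y=0.000, vy=15.332 → t=3.129, apex=11.993, x_land=242.258, impact vy=-15.332
  bounce: vy ← 0.88·15.332 = 13.492
Arc 6: start y=0.000, vy=13.492 → t=2.753, apex=9.288, x_land=276.125, impact vy=-13.492
  bounce: vy ← 0.88·13.492 = 11.873
Arc 7: start y=0.000, vy=11.873 → t=2.423, apex=7.192, x_land=305.929, impact vy=-11.873
  bounce: vy ← 0.88·11.873 = 10.448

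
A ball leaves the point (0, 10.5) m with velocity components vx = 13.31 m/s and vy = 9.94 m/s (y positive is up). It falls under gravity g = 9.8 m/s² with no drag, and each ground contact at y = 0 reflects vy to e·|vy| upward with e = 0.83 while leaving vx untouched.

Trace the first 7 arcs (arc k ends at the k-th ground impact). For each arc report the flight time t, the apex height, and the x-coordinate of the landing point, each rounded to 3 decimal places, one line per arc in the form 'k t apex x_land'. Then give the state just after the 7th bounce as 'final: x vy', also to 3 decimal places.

Arc 1: start y=10.500, vy=9.940 → t=2.795, apex=15.541, x_land=37.204, impact vy=-17.453
  bounce: vy ← 0.83·17.453 = 14.486
Arc 2: start y=0.000, vy=14.486 → t=2.956, apex=10.706, x_land=76.552, impact vy=-14.486
  bounce: vy ← 0.83·14.486 = 12.023
Arc 3: start y=0.000, vy=12.023 → t=2.454, apex=7.375, x_land=109.212, impact vy=-12.023
  bounce: vy ← 0.83·12.023 = 9.979
Arc 4: start y=0.000, vy=9.979 → t=2.037, apex=5.081, x_land=136.319, impact vy=-9.979
  bounce: vy ← 0.83·9.979 = 8.283
Arc 5: start y=0.000, vy=8.283 → t=1.690, apex=3.500, x_land=158.818, impact vy=-8.283
  bounce: vy ← 0.83·8.283 = 6.875
Arc 6: start y=0.000, vy=6.875 → t=1.403, apex=2.411, x_land=177.492, impact vy=-6.875
  bounce: vy ← 0.83·6.875 = 5.706
Arc 7: start y=0.000, vy=5.706 → t=1.165, apex=1.661, x_land=192.991, impact vy=-5.706
  bounce: vy ← 0.83·5.706 = 4.736

1 2.795 15.541 37.204
2 2.956 10.706 76.552
3 2.454 7.375 109.212
4 2.037 5.081 136.319
5 1.690 3.500 158.818
6 1.403 2.411 177.492
7 1.165 1.661 192.991
final: 192.991 4.736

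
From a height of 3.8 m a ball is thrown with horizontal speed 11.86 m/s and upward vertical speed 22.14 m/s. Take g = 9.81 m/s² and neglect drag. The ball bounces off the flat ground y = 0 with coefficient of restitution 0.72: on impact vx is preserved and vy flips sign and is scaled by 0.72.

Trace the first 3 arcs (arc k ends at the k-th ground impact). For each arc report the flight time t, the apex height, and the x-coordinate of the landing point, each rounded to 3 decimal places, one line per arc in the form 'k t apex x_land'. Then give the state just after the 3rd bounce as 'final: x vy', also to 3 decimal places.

1 4.679 28.784 55.497
2 3.488 14.921 96.868
3 2.512 7.735 126.656
final: 126.656 8.870

Arc 1: start y=3.800, vy=22.140 → t=4.679, apex=28.784, x_land=55.497, impact vy=-23.764
  bounce: vy ← 0.72·23.764 = 17.110
Arc 2: start y=0.000, vy=17.110 → t=3.488, apex=14.921, x_land=96.868, impact vy=-17.110
  bounce: vy ← 0.72·17.110 = 12.319
Arc 3: start y=0.000, vy=12.319 → t=2.512, apex=7.735, x_land=126.656, impact vy=-12.319
  bounce: vy ← 0.72·12.319 = 8.870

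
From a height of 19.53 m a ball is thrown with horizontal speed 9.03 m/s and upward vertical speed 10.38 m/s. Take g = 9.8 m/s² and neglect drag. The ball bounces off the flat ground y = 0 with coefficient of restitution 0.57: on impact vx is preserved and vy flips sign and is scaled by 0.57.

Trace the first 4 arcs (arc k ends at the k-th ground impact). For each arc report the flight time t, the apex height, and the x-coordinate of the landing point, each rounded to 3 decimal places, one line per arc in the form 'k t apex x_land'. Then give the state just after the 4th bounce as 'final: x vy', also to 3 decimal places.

Arc 1: start y=19.530, vy=10.380 → t=3.319, apex=25.027, x_land=29.972, impact vy=-22.148
  bounce: vy ← 0.57·22.148 = 12.624
Arc 2: start y=0.000, vy=12.624 → t=2.576, apex=8.131, x_land=53.237, impact vy=-12.624
  bounce: vy ← 0.57·12.624 = 7.196
Arc 3: start y=0.000, vy=7.196 → t=1.469, apex=2.642, x_land=66.498, impact vy=-7.196
  bounce: vy ← 0.57·7.196 = 4.102
Arc 4: start y=0.000, vy=4.102 → t=0.837, apex=0.858, x_land=74.057, impact vy=-4.102
  bounce: vy ← 0.57·4.102 = 2.338

1 3.319 25.027 29.972
2 2.576 8.131 53.237
3 1.469 2.642 66.498
4 0.837 0.858 74.057
final: 74.057 2.338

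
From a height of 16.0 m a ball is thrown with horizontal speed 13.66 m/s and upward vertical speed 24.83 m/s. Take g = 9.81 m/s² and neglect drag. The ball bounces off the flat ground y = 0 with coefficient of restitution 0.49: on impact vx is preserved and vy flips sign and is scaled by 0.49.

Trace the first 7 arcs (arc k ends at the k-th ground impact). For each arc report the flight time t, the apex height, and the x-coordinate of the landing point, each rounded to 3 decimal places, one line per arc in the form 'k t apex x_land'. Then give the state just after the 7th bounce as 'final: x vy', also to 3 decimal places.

1 5.640 47.423 77.049
2 3.047 11.386 118.674
3 1.493 2.734 139.070
4 0.732 0.656 149.065
5 0.359 0.158 153.962
6 0.176 0.038 156.361
7 0.086 0.009 157.537
final: 157.537 0.207

Arc 1: start y=16.000, vy=24.830 → t=5.640, apex=47.423, x_land=77.049, impact vy=-30.503
  bounce: vy ← 0.49·30.503 = 14.947
Arc 2: start y=0.000, vy=14.947 → t=3.047, apex=11.386, x_land=118.674, impact vy=-14.947
  bounce: vy ← 0.49·14.947 = 7.324
Arc 3: start y=0.000, vy=7.324 → t=1.493, apex=2.734, x_land=139.070, impact vy=-7.324
  bounce: vy ← 0.49·7.324 = 3.589
Arc 4: start y=0.000, vy=3.589 → t=0.732, apex=0.656, x_land=149.065, impact vy=-3.589
  bounce: vy ← 0.49·3.589 = 1.758
Arc 5: start y=0.000, vy=1.758 → t=0.359, apex=0.158, x_land=153.962, impact vy=-1.758
  bounce: vy ← 0.49·1.758 = 0.862
Arc 6: start y=0.000, vy=0.862 → t=0.176, apex=0.038, x_land=156.361, impact vy=-0.862
  bounce: vy ← 0.49·0.862 = 0.422
Arc 7: start y=0.000, vy=0.422 → t=0.086, apex=0.009, x_land=157.537, impact vy=-0.422
  bounce: vy ← 0.49·0.422 = 0.207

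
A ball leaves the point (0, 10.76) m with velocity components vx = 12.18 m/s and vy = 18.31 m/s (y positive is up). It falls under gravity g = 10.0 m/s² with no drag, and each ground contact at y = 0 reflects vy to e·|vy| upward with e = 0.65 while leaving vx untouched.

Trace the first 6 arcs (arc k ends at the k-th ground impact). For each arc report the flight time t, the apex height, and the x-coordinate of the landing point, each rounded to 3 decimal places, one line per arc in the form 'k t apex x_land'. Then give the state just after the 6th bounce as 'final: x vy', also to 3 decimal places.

Arc 1: start y=10.760, vy=18.310 → t=4.177, apex=27.523, x_land=50.878, impact vy=-23.462
  bounce: vy ← 0.65·23.462 = 15.250
Arc 2: start y=0.000, vy=15.250 → t=3.050, apex=11.628, x_land=88.027, impact vy=-15.250
  bounce: vy ← 0.65·15.250 = 9.913
Arc 3: start y=0.000, vy=9.913 → t=1.983, apex=4.913, x_land=112.175, impact vy=-9.913
  bounce: vy ← 0.65·9.913 = 6.443
Arc 4: start y=0.000, vy=6.443 → t=1.289, apex=2.076, x_land=127.870, impact vy=-6.443
  bounce: vy ← 0.65·6.443 = 4.188
Arc 5: start y=0.000, vy=4.188 → t=0.838, apex=0.877, x_land=138.072, impact vy=-4.188
  bounce: vy ← 0.65·4.188 = 2.722
Arc 6: start y=0.000, vy=2.722 → t=0.544, apex=0.371, x_land=144.704, impact vy=-2.722
  bounce: vy ← 0.65·2.722 = 1.769

1 4.177 27.523 50.878
2 3.050 11.628 88.027
3 1.983 4.913 112.175
4 1.289 2.076 127.870
5 0.838 0.877 138.072
6 0.544 0.371 144.704
final: 144.704 1.769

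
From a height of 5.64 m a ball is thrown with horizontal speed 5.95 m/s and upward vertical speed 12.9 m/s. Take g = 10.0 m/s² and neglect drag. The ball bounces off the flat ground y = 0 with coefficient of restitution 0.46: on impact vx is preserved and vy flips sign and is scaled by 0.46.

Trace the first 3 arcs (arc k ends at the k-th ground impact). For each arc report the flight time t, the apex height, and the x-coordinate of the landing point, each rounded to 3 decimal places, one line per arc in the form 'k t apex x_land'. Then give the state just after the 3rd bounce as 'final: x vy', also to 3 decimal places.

Arc 1: start y=5.640, vy=12.900 → t=2.961, apex=13.960, x_land=17.618, impact vy=-16.710
  bounce: vy ← 0.46·16.710 = 7.686
Arc 2: start y=0.000, vy=7.686 → t=1.537, apex=2.954, x_land=26.765, impact vy=-7.686
  bounce: vy ← 0.46·7.686 = 3.536
Arc 3: start y=0.000, vy=3.536 → t=0.707, apex=0.625, x_land=30.972, impact vy=-3.536
  bounce: vy ← 0.46·3.536 = 1.626

1 2.961 13.960 17.618
2 1.537 2.954 26.765
3 0.707 0.625 30.972
final: 30.972 1.626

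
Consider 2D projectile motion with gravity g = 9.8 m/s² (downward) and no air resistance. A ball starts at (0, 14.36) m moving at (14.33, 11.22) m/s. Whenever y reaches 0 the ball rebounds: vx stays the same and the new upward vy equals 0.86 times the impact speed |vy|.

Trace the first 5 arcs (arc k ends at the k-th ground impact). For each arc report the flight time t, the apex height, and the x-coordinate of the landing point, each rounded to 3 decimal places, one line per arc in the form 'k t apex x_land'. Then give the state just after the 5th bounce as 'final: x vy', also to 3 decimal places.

Arc 1: start y=14.360, vy=11.220 → t=3.204, apex=20.783, x_land=45.919, impact vy=-20.183
  bounce: vy ← 0.86·20.183 = 17.357
Arc 2: start y=0.000, vy=17.357 → t=3.542, apex=15.371, x_land=96.679, impact vy=-17.357
  bounce: vy ← 0.86·17.357 = 14.927
Arc 3: start y=0.000, vy=14.927 → t=3.046, apex=11.368, x_land=140.334, impact vy=-14.927
  bounce: vy ← 0.86·14.927 = 12.837
Arc 4: start y=0.000, vy=12.837 → t=2.620, apex=8.408, x_land=177.877, impact vy=-12.837
  bounce: vy ← 0.86·12.837 = 11.040
Arc 5: start y=0.000, vy=11.040 → t=2.253, apex=6.219, x_land=210.163, impact vy=-11.040
  bounce: vy ← 0.86·11.040 = 9.495

1 3.204 20.783 45.919
2 3.542 15.371 96.679
3 3.046 11.368 140.334
4 2.620 8.408 177.877
5 2.253 6.219 210.163
final: 210.163 9.495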